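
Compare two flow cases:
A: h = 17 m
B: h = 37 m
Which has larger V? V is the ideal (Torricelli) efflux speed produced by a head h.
V(A) = 18.26 m/s, V(B) = 26.94 m/s. Answer: B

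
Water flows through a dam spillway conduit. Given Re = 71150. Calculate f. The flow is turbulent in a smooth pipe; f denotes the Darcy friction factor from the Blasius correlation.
Formula: f = \frac{0.316}{Re^{0.25}}
f = 0.316/71150^0.25 = 0.01935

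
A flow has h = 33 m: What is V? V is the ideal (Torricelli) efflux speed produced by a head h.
Formula: V = \sqrt{2 g h}
V = √(2·9.81·33) = 25.45 m/s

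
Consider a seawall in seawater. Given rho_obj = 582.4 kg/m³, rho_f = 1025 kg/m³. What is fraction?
Formula: f_{sub} = \frac{\rho_{obj}}{\rho_f}
fraction = 582.4/1025 = 0.5682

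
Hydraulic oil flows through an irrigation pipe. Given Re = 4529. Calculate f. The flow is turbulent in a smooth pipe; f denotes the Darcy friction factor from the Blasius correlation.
Formula: f = \frac{0.316}{Re^{0.25}}
f = 0.316/4529^0.25 = 0.03852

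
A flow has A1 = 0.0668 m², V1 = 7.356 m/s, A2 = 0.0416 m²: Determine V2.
Formula: V_2 = \frac{A_1 V_1}{A_2}
V2 = 0.0668·7.356/0.0416 = 11.81 m/s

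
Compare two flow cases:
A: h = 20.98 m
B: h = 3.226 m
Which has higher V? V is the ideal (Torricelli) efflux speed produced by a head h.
V(A) = 20.29 m/s, V(B) = 7.956 m/s. Answer: A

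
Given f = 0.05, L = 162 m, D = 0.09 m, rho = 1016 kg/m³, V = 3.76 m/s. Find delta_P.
Formula: \Delta P = f \frac{L}{D} \frac{\rho V^2}{2}
delta_P = 0.05·(162/0.09)·0.5·1016·3.76²/1000 = 646.4 kPa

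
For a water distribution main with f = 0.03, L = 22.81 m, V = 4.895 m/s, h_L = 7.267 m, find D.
Formula: h_L = f \frac{L}{D} \frac{V^2}{2g}
Substituting knowns: 7.267 = 0.03·(22.81/D)·4.895²/(2·9.81)
Solving for D: D = 0.03·22.81·4.895²/(2·9.81·7.267) = 0.115 m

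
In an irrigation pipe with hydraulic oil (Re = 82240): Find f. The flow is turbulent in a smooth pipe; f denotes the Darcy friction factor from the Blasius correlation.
Formula: f = \frac{0.316}{Re^{0.25}}
f = 0.316/82240^0.25 = 0.01866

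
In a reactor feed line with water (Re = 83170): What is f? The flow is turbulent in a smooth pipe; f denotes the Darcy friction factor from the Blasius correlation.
Formula: f = \frac{0.316}{Re^{0.25}}
f = 0.316/83170^0.25 = 0.01861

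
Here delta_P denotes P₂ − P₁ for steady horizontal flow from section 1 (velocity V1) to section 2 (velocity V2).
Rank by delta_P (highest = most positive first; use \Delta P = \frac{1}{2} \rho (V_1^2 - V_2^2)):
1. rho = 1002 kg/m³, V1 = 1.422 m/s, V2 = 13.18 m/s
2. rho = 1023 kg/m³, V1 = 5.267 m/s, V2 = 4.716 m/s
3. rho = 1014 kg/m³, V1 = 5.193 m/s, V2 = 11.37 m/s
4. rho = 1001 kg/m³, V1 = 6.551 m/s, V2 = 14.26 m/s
Case 1: delta_P = -86.02 kPa
Case 2: delta_P = 2.814 kPa
Case 3: delta_P = -51.87 kPa
Case 4: delta_P = -80.3 kPa
Ranking (highest first): 2, 3, 4, 1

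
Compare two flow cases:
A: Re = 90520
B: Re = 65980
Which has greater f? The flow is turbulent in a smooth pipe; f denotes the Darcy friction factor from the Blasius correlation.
f(A) = 0.01822, f(B) = 0.01972. Answer: B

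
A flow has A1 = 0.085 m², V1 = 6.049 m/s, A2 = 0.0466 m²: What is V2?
Formula: V_2 = \frac{A_1 V_1}{A_2}
V2 = 0.085·6.049/0.0466 = 11.03 m/s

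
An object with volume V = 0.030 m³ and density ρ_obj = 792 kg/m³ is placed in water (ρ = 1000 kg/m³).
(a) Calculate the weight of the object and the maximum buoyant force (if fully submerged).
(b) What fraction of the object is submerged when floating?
(a) W=rho_obj*g*V=792*9.81*0.030=233.1 N; F_B(max)=rho*g*V=1000*9.81*0.030=294.3 N
(b) Floating fraction=rho_obj/rho=792/1000=0.792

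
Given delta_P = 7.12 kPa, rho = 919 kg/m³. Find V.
Formula: V = \sqrt{\frac{2 \Delta P}{\rho}}
V = √(2·(7.12·1000)/919) = 3.936 m/s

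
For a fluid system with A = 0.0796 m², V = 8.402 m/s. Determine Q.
Formula: Q = A V
Q = 0.0796·8.402·1000 = 668.8 L/s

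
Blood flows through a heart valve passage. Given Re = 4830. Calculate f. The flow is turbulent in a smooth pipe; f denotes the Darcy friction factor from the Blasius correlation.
Formula: f = \frac{0.316}{Re^{0.25}}
f = 0.316/4830^0.25 = 0.03791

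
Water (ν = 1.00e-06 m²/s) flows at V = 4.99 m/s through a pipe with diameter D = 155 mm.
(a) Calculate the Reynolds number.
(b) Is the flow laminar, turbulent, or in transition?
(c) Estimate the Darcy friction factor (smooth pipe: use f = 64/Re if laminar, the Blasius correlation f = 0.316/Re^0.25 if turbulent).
(a) Re = V·D/ν = 4.99·0.155/1.00e-06 = 773450
(b) Flow regime: turbulent (Re > 4000)
(c) Friction factor: f = 0.316/Re^0.25 = 0.316/773450^0.25 = 0.01066 (Blasius is strictly valid for Re ≲ 1e5; used here as the smooth-pipe estimate the problem specifies)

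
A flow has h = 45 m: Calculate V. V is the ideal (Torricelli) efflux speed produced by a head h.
Formula: V = \sqrt{2 g h}
V = √(2·9.81·45) = 29.71 m/s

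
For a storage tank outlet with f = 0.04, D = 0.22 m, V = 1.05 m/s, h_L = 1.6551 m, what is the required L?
Formula: h_L = f \frac{L}{D} \frac{V^2}{2g}
Substituting knowns: 1.6551 = 0.04·(L/0.22)·1.05²/(2·9.81)
Solving for L: L = 1.6551·2·9.81·0.22/(0.04·1.05²) = 162 m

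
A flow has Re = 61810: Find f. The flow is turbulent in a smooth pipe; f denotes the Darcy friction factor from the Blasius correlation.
Formula: f = \frac{0.316}{Re^{0.25}}
f = 0.316/61810^0.25 = 0.02004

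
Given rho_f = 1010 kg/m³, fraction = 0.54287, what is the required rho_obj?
Formula: f_{sub} = \frac{\rho_{obj}}{\rho_f}
Substituting knowns: 0.54287 = rho_obj/1010
Solving for rho_obj: rho_obj = 0.54287·1010 = 548.3 kg/m³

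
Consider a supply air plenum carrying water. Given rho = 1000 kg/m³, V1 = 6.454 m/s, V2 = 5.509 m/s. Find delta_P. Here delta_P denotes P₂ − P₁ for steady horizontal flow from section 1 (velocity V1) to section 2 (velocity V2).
Formula: \Delta P = \frac{1}{2} \rho (V_1^2 - V_2^2)
delta_P = 0.5·1000·(6.454² − 5.509²)/1000 = 5.653 kPa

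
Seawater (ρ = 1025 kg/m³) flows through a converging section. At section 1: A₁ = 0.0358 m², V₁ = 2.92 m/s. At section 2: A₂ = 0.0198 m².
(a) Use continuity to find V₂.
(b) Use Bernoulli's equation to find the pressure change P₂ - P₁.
(a) Continuity: A₁V₁=A₂V₂ -> V₂=A₁V₁/A₂=0.0358*2.92/0.0198=5.28 m/s
(b) Bernoulli: P₂-P₁=0.5*rho*(V₁^2-V₂^2)/1000=0.5*1025*(2.92^2-5.28^2)/1000=-9.918 kPa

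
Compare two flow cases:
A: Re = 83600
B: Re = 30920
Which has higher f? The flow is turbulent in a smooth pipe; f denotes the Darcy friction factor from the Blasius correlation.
f(A) = 0.01858, f(B) = 0.02383. Answer: B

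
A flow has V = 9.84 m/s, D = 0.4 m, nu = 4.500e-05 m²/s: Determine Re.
Formula: Re = \frac{V D}{\nu}
Re = 9.84·0.4/4.500e-05 = 87467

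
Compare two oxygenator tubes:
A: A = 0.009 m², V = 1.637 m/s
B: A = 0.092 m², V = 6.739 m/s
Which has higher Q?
Q(A) = 14.73 L/s, Q(B) = 620 L/s. Answer: B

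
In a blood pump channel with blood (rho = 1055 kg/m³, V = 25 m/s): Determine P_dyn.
Formula: P_{dyn} = \frac{1}{2} \rho V^2
P_dyn = 0.5·1055·25²/1000 = 329.7 kPa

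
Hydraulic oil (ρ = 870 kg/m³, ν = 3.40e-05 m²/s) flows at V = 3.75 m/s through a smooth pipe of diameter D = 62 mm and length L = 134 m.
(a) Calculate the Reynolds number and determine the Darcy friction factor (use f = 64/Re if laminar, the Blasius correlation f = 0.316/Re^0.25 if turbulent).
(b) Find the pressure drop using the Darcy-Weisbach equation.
(a) Re = V·D/ν = 3.75·0.062/3.40e-05 = 6838.2 → turbulent (Re > 4000); f = 0.316/Re^0.25 = 0.316/6838.2^0.25 = 0.03475
(b) Darcy-Weisbach: ΔP = f·(L/D)·½ρV²/1000 = 0.03475·(134/0.062)·½·870·3.75²/1000 = 459.4 kPa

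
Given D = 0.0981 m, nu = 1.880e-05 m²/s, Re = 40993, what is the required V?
Formula: Re = \frac{V D}{\nu}
Substituting knowns: 40993 = V·0.0981/1.880e-05
Solving for V: V = 40993·1.880e-05/0.0981 = 7.856 m/s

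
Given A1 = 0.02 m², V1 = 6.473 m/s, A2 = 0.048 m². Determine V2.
Formula: V_2 = \frac{A_1 V_1}{A_2}
V2 = 0.02·6.473/0.048 = 2.697 m/s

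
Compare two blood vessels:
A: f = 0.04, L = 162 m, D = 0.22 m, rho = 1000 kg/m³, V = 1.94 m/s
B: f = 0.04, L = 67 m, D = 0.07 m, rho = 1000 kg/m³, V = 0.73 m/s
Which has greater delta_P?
delta_P(A) = 55.43 kPa, delta_P(B) = 10.2 kPa. Answer: A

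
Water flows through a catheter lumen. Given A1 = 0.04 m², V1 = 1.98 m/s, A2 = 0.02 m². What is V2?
Formula: V_2 = \frac{A_1 V_1}{A_2}
V2 = 0.04·1.98/0.02 = 3.96 m/s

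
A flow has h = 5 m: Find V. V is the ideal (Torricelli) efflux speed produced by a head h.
Formula: V = \sqrt{2 g h}
V = √(2·9.81·5) = 9.905 m/s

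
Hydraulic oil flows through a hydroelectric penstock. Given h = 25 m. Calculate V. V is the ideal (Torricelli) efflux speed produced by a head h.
Formula: V = \sqrt{2 g h}
V = √(2·9.81·25) = 22.15 m/s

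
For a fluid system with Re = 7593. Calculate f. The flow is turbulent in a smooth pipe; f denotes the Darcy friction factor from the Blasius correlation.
Formula: f = \frac{0.316}{Re^{0.25}}
f = 0.316/7593^0.25 = 0.03385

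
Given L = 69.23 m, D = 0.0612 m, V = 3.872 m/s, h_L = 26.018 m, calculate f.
Formula: h_L = f \frac{L}{D} \frac{V^2}{2g}
Substituting knowns: 26.018 = f·(69.23/0.0612)·3.872²/(2·9.81)
Solving for f: f = 26.018·2·9.81/((69.23/0.0612)·3.872²) = 0.0301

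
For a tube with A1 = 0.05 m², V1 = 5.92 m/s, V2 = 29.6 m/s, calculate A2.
Formula: V_2 = \frac{A_1 V_1}{A_2}
Substituting knowns: 29.6 = 0.05·5.92/A2
Solving for A2: A2 = 0.05·5.92/29.6 = 0.01 m²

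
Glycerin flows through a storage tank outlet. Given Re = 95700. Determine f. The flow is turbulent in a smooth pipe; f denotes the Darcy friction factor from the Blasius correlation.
Formula: f = \frac{0.316}{Re^{0.25}}
f = 0.316/95700^0.25 = 0.01797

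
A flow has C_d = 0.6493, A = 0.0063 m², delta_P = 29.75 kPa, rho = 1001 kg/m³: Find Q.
Formula: Q = C_d A \sqrt{\frac{2 \Delta P}{\rho}}
Q = 0.6493·0.0063·√(2·(29.75·1000)/1001)·1000 = 31.54 L/s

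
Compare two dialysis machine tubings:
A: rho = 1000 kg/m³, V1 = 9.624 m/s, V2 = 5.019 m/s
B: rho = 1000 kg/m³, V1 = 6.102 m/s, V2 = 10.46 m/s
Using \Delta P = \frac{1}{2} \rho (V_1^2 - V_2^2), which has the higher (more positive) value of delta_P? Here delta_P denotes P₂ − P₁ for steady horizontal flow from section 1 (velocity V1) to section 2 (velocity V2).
delta_P(A) = 33.72 kPa, delta_P(B) = -36.09 kPa. Answer: A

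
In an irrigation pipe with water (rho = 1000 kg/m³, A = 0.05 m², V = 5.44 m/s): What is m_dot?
Formula: \dot{m} = \rho A V
m_dot = 1000·0.05·5.44 = 272 kg/s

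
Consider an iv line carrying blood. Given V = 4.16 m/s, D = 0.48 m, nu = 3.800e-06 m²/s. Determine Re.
Formula: Re = \frac{V D}{\nu}
Re = 4.16·0.48/3.800e-06 = 525474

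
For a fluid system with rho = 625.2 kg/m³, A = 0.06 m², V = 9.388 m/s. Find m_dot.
Formula: \dot{m} = \rho A V
m_dot = 625.2·0.06·9.388 = 352.2 kg/s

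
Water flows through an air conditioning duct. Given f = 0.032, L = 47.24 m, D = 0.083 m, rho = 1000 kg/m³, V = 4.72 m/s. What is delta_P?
Formula: \Delta P = f \frac{L}{D} \frac{\rho V^2}{2}
delta_P = 0.032·(47.24/0.083)·0.5·1000·4.72²/1000 = 202.9 kPa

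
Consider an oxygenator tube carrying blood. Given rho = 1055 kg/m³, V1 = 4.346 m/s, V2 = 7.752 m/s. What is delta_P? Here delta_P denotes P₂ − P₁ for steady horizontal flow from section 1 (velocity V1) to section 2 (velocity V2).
Formula: \Delta P = \frac{1}{2} \rho (V_1^2 - V_2^2)
delta_P = 0.5·1055·(4.346² − 7.752²)/1000 = -21.74 kPa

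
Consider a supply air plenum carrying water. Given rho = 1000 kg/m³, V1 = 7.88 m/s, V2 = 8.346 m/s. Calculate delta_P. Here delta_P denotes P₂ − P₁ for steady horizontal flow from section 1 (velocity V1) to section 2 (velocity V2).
Formula: \Delta P = \frac{1}{2} \rho (V_1^2 - V_2^2)
delta_P = 0.5·1000·(7.88² − 8.346²)/1000 = -3.781 kPa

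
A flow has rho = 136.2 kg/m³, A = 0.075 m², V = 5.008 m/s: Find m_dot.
Formula: \dot{m} = \rho A V
m_dot = 136.2·0.075·5.008 = 51.16 kg/s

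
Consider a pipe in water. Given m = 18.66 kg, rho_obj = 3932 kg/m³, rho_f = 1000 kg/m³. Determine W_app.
Formula: W_{app} = mg\left(1 - \frac{\rho_f}{\rho_{obj}}\right)
W_app = 18.66·9.81·(1 − 1000/3932) = 136.5 N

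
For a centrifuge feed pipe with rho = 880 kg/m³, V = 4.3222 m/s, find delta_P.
Formula: V = \sqrt{\frac{2 \Delta P}{\rho}}
Substituting knowns: 4.3222 = √(2·(delta_P·1000)/880)
Solving for delta_P: delta_P = 4.3222²·880/2/1000 = 8.22 kPa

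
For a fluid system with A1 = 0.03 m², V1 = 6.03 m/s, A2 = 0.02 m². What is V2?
Formula: V_2 = \frac{A_1 V_1}{A_2}
V2 = 0.03·6.03/0.02 = 9.045 m/s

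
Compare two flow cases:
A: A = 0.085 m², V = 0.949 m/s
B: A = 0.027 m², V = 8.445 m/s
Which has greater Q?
Q(A) = 80.67 L/s, Q(B) = 228 L/s. Answer: B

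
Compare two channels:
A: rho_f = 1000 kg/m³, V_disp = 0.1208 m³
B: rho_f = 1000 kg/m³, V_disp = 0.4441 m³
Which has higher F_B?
F_B(A) = 1185 N, F_B(B) = 4357 N. Answer: B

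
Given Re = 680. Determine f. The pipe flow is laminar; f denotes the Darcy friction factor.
Formula: f = \frac{64}{Re}
f = 64/680 = 0.09412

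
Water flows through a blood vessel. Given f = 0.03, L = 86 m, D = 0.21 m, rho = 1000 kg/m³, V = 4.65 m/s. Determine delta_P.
Formula: \Delta P = f \frac{L}{D} \frac{\rho V^2}{2}
delta_P = 0.03·(86/0.21)·0.5·1000·4.65²/1000 = 132.8 kPa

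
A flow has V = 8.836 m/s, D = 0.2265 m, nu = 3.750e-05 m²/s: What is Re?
Formula: Re = \frac{V D}{\nu}
Re = 8.836·0.2265/3.750e-05 = 53369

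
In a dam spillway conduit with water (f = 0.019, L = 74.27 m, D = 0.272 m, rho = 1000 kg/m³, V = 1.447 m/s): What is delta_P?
Formula: \Delta P = f \frac{L}{D} \frac{\rho V^2}{2}
delta_P = 0.019·(74.27/0.272)·0.5·1000·1.447²/1000 = 5.431 kPa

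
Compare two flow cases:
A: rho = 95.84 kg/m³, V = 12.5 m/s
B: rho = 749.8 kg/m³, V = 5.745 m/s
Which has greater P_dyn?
P_dyn(A) = 7.487 kPa, P_dyn(B) = 12.37 kPa. Answer: B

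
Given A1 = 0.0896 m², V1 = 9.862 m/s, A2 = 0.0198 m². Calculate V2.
Formula: V_2 = \frac{A_1 V_1}{A_2}
V2 = 0.0896·9.862/0.0198 = 44.63 m/s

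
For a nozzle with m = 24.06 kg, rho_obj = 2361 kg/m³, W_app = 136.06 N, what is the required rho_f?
Formula: W_{app} = mg\left(1 - \frac{\rho_f}{\rho_{obj}}\right)
Substituting knowns: 136.06 = 24.06·9.81·(1 − rho_f/2361)
Solving for rho_f: rho_f = 2361·(1 − 136.06/(24.06·9.81)) = 1000 kg/m³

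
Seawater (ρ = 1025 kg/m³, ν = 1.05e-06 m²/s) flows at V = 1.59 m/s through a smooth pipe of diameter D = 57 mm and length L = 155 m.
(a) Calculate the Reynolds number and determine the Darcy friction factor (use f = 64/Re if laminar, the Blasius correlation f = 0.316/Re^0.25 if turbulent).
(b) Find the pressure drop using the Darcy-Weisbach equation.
(a) Re = V·D/ν = 1.59·0.057/1.05e-06 = 86314 → turbulent (Re > 4000); f = 0.316/Re^0.25 = 0.316/86314^0.25 = 0.018436
(b) Darcy-Weisbach: ΔP = f·(L/D)·½ρV²/1000 = 0.018436·(155/0.057)·½·1025·1.59²/1000 = 64.95 kPa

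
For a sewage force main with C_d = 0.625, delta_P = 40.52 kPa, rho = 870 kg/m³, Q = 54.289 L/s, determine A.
Formula: Q = C_d A \sqrt{\frac{2 \Delta P}{\rho}}
Substituting knowns: 54.289 = 0.625·A·√(2·(40.52·1000)/870)·1000
Solving for A: A = (54.289/1000)/(0.625·√(2·(40.52·1000)/870)) = 0.009 m²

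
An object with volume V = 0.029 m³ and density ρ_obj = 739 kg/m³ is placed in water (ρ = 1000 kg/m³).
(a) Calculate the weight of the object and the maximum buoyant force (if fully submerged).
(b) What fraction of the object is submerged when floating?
(a) W=rho_obj*g*V=739*9.81*0.029=210.2 N; F_B(max)=rho*g*V=1000*9.81*0.029=284.5 N
(b) Floating fraction=rho_obj/rho=739/1000=0.739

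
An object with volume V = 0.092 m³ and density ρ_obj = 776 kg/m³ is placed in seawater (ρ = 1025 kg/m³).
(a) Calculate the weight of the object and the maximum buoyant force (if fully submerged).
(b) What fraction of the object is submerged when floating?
(a) W=rho_obj*g*V=776*9.81*0.092=700.4 N; F_B(max)=rho*g*V=1025*9.81*0.092=925.1 N
(b) Floating fraction=rho_obj/rho=776/1025=0.757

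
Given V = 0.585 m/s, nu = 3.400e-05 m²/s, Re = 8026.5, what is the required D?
Formula: Re = \frac{V D}{\nu}
Substituting knowns: 8026.5 = 0.585·D/3.400e-05
Solving for D: D = 8026.5·3.400e-05/0.585 = 0.4665 m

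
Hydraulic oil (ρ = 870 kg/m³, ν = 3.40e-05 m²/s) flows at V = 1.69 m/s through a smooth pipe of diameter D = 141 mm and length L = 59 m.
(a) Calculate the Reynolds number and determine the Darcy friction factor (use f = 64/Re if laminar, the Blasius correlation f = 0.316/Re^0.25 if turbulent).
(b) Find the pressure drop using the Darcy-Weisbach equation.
(a) Re = V·D/ν = 1.69·0.141/3.40e-05 = 7008.5 → turbulent (Re > 4000); f = 0.316/Re^0.25 = 0.316/7008.5^0.25 = 0.034537
(b) Darcy-Weisbach: ΔP = f·(L/D)·½ρV²/1000 = 0.034537·(59/0.141)·½·870·1.69²/1000 = 17.95 kPa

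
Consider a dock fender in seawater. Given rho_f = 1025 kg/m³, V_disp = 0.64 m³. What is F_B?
Formula: F_B = \rho_f g V_{disp}
F_B = 1025·9.81·0.64 = 6435 N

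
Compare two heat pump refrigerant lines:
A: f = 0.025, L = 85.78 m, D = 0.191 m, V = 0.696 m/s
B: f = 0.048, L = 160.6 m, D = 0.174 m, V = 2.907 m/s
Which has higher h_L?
h_L(A) = 0.2772 m, h_L(B) = 19.08 m. Answer: B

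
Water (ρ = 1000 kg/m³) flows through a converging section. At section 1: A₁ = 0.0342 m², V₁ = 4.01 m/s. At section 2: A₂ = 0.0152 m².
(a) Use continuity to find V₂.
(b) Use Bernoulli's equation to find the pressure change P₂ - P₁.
(a) Continuity: A₁V₁=A₂V₂ -> V₂=A₁V₁/A₂=0.0342*4.01/0.0152=9.02 m/s
(b) Bernoulli: P₂-P₁=0.5*rho*(V₁^2-V₂^2)/1000=0.5*1000*(4.01^2-9.02^2)/1000=-32.64 kPa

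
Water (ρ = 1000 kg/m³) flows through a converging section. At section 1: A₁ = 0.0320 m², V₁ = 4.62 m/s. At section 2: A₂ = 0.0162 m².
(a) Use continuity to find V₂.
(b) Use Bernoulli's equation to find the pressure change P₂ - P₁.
(a) Continuity: A₁V₁=A₂V₂ -> V₂=A₁V₁/A₂=0.0320*4.62/0.0162=9.13 m/s
(b) Bernoulli: P₂-P₁=0.5*rho*(V₁^2-V₂^2)/1000=0.5*1000*(4.62^2-9.13^2)/1000=-31.01 kPa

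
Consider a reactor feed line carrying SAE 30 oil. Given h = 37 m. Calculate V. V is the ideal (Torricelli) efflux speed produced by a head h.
Formula: V = \sqrt{2 g h}
V = √(2·9.81·37) = 26.94 m/s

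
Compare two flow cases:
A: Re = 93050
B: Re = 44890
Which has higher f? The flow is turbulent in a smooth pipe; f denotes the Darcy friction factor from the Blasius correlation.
f(A) = 0.01809, f(B) = 0.02171. Answer: B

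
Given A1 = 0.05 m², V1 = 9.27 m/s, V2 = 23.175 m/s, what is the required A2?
Formula: V_2 = \frac{A_1 V_1}{A_2}
Substituting knowns: 23.175 = 0.05·9.27/A2
Solving for A2: A2 = 0.05·9.27/23.175 = 0.02 m²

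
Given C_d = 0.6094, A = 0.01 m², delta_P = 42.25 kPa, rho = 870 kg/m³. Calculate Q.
Formula: Q = C_d A \sqrt{\frac{2 \Delta P}{\rho}}
Q = 0.6094·0.01·√(2·(42.25·1000)/870)·1000 = 60.06 L/s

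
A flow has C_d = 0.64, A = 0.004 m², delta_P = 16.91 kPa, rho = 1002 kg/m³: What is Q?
Formula: Q = C_d A \sqrt{\frac{2 \Delta P}{\rho}}
Q = 0.64·0.004·√(2·(16.91·1000)/1002)·1000 = 14.87 L/s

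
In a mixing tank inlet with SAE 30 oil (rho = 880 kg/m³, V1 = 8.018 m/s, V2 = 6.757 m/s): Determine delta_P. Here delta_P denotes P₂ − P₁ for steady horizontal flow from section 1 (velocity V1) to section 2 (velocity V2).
Formula: \Delta P = \frac{1}{2} \rho (V_1^2 - V_2^2)
delta_P = 0.5·880·(8.018² − 6.757²)/1000 = 8.198 kPa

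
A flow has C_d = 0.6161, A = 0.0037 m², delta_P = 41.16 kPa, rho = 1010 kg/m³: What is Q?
Formula: Q = C_d A \sqrt{\frac{2 \Delta P}{\rho}}
Q = 0.6161·0.0037·√(2·(41.16·1000)/1010)·1000 = 20.58 L/s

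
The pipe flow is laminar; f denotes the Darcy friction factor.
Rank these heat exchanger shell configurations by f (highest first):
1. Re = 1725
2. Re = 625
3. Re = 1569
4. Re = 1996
Case 1: f = 0.0371
Case 2: f = 0.1024
Case 3: f = 0.04079
Case 4: f = 0.03206
Ranking (highest first): 2, 3, 1, 4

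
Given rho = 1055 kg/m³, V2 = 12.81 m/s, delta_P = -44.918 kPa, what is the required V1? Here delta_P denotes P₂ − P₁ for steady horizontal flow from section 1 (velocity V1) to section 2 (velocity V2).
Formula: \Delta P = \frac{1}{2} \rho (V_1^2 - V_2^2)
Substituting knowns: -44.918 = 0.5·1055·(V1² − 12.81²)/1000
Solving for V1: V1 = √(12.81² + 2·(-44.918·1000)/1055) = 8.885 m/s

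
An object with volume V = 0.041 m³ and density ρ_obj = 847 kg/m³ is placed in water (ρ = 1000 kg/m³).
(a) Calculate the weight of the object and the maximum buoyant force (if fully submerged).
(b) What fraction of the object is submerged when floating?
(a) W=rho_obj*g*V=847*9.81*0.041=340.7 N; F_B(max)=rho*g*V=1000*9.81*0.041=402.2 N
(b) Floating fraction=rho_obj/rho=847/1000=0.847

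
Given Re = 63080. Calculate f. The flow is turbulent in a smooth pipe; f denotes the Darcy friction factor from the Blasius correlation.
Formula: f = \frac{0.316}{Re^{0.25}}
f = 0.316/63080^0.25 = 0.01994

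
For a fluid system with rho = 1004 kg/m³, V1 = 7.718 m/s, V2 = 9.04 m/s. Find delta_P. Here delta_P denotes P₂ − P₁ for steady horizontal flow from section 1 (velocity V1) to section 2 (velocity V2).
Formula: \Delta P = \frac{1}{2} \rho (V_1^2 - V_2^2)
delta_P = 0.5·1004·(7.718² − 9.04²)/1000 = -11.12 kPa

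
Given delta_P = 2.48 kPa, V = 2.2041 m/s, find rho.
Formula: V = \sqrt{\frac{2 \Delta P}{\rho}}
Substituting knowns: 2.2041 = √(2·(2.48·1000)/rho)
Solving for rho: rho = 2·(2.48·1000)/2.2041² = 1021 kg/m³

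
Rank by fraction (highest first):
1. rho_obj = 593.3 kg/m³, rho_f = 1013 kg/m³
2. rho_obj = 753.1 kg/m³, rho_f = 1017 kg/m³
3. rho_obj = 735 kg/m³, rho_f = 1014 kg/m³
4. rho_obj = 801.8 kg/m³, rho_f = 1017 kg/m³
Case 1: fraction = 0.5857
Case 2: fraction = 0.7405
Case 3: fraction = 0.7249
Case 4: fraction = 0.7884
Ranking (highest first): 4, 2, 3, 1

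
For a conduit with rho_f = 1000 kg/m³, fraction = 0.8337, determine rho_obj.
Formula: f_{sub} = \frac{\rho_{obj}}{\rho_f}
Substituting knowns: 0.8337 = rho_obj/1000
Solving for rho_obj: rho_obj = 0.8337·1000 = 833.7 kg/m³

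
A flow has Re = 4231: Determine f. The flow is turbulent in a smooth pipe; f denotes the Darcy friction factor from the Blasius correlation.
Formula: f = \frac{0.316}{Re^{0.25}}
f = 0.316/4231^0.25 = 0.03918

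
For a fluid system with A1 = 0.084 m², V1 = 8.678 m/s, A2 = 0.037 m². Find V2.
Formula: V_2 = \frac{A_1 V_1}{A_2}
V2 = 0.084·8.678/0.037 = 19.7 m/s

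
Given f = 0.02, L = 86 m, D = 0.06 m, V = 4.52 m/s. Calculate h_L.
Formula: h_L = f \frac{L}{D} \frac{V^2}{2g}
h_L = 0.02·(86/0.06)·4.52²/(2·9.81) = 29.85 m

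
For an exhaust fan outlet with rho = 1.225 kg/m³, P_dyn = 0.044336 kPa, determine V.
Formula: P_{dyn} = \frac{1}{2} \rho V^2
Substituting knowns: 0.044336 = 0.5·1.225·V²/1000
Solving for V: V = √(2·(0.044336·1000)/1.225) = 8.508 m/s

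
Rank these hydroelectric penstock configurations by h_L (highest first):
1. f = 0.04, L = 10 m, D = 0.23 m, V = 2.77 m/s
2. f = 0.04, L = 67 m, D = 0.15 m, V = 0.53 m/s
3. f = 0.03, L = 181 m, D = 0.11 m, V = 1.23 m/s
Case 1: h_L = 0.6801 m
Case 2: h_L = 0.2558 m
Case 3: h_L = 3.806 m
Ranking (highest first): 3, 1, 2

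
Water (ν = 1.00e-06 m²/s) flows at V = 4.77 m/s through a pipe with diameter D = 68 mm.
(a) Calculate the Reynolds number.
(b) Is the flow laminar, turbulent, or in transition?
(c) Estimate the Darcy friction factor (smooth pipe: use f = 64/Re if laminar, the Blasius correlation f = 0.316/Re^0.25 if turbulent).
(a) Re = V·D/ν = 4.77·0.068/1.00e-06 = 324360
(b) Flow regime: turbulent (Re > 4000)
(c) Friction factor: f = 0.316/Re^0.25 = 0.316/324360^0.25 = 0.01324 (Blasius is strictly valid for Re ≲ 1e5; used here as the smooth-pipe estimate the problem specifies)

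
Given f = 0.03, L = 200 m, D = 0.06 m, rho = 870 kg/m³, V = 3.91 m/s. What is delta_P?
Formula: \Delta P = f \frac{L}{D} \frac{\rho V^2}{2}
delta_P = 0.03·(200/0.06)·0.5·870·3.91²/1000 = 665 kPa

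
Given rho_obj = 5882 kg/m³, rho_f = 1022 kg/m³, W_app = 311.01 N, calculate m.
Formula: W_{app} = mg\left(1 - \frac{\rho_f}{\rho_{obj}}\right)
Substituting knowns: 311.01 = m·9.81·(1 − 1022/5882)
Solving for m: m = 311.01/(9.81·(1 − 1022/5882)) = 38.37 kg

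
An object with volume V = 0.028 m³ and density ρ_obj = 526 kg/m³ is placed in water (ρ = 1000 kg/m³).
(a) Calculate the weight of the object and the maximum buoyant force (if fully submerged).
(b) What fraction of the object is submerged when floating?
(a) W=rho_obj*g*V=526*9.81*0.028=144.5 N; F_B(max)=rho*g*V=1000*9.81*0.028=274.7 N
(b) Floating fraction=rho_obj/rho=526/1000=0.526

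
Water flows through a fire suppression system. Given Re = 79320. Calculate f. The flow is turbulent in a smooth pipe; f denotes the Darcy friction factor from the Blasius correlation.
Formula: f = \frac{0.316}{Re^{0.25}}
f = 0.316/79320^0.25 = 0.01883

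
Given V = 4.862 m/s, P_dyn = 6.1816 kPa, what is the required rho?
Formula: P_{dyn} = \frac{1}{2} \rho V^2
Substituting knowns: 6.1816 = 0.5·rho·4.862²/1000
Solving for rho: rho = 2·(6.1816·1000)/4.862² = 523 kg/m³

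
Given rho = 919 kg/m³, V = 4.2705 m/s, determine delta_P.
Formula: V = \sqrt{\frac{2 \Delta P}{\rho}}
Substituting knowns: 4.2705 = √(2·(delta_P·1000)/919)
Solving for delta_P: delta_P = 4.2705²·919/2/1000 = 8.38 kPa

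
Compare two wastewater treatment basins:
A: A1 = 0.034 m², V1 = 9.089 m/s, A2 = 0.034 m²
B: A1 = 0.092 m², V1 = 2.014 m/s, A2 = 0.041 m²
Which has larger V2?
V2(A) = 9.089 m/s, V2(B) = 4.519 m/s. Answer: A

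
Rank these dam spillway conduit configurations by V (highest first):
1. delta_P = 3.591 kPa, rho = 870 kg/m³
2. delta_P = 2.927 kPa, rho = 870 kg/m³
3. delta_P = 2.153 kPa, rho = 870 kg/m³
Case 1: V = 2.873 m/s
Case 2: V = 2.594 m/s
Case 3: V = 2.225 m/s
Ranking (highest first): 1, 2, 3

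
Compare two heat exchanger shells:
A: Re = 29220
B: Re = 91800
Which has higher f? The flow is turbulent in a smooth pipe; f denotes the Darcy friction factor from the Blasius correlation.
f(A) = 0.02417, f(B) = 0.01815. Answer: A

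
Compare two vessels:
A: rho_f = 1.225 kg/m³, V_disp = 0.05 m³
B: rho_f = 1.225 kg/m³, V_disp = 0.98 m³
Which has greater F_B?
F_B(A) = 0.6009 N, F_B(B) = 11.78 N. Answer: B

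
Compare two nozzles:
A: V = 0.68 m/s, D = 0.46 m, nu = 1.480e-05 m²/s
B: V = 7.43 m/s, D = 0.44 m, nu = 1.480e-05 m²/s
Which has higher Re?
Re(A) = 21135, Re(B) = 220892. Answer: B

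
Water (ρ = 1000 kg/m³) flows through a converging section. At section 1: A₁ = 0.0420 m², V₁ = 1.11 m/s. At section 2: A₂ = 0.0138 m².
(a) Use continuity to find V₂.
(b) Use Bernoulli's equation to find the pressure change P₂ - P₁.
(a) Continuity: A₁V₁=A₂V₂ -> V₂=A₁V₁/A₂=0.0420*1.11/0.0138=3.38 m/s
(b) Bernoulli: P₂-P₁=0.5*rho*(V₁^2-V₂^2)/1000=0.5*1000*(1.11^2-3.38^2)/1000=-5.096 kPa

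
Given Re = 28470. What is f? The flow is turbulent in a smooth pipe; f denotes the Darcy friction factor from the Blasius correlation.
Formula: f = \frac{0.316}{Re^{0.25}}
f = 0.316/28470^0.25 = 0.02433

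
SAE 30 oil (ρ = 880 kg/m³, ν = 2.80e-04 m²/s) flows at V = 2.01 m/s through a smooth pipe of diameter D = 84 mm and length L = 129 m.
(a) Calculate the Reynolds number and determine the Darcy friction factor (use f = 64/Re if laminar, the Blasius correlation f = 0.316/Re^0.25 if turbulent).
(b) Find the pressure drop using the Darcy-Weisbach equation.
(a) Re = V·D/ν = 2.01·0.084/2.80e-04 = 603 → laminar (Re < 2300); f = 64/Re = 64/603 = 0.10614
(b) Darcy-Weisbach: ΔP = f·(L/D)·½ρV²/1000 = 0.10614·(129/0.084)·½·880·2.01²/1000 = 289.8 kPa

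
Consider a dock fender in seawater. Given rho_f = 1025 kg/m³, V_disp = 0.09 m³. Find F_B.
Formula: F_B = \rho_f g V_{disp}
F_B = 1025·9.81·0.09 = 905 N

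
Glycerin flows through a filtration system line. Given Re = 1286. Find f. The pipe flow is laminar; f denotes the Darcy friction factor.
Formula: f = \frac{64}{Re}
f = 64/1286 = 0.04977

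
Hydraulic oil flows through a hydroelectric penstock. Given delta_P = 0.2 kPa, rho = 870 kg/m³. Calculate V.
Formula: V = \sqrt{\frac{2 \Delta P}{\rho}}
V = √(2·(0.2·1000)/870) = 0.6781 m/s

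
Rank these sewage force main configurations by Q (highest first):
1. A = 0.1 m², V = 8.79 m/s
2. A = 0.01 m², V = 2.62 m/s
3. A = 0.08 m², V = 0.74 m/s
Case 1: Q = 879 L/s
Case 2: Q = 26.2 L/s
Case 3: Q = 59.2 L/s
Ranking (highest first): 1, 3, 2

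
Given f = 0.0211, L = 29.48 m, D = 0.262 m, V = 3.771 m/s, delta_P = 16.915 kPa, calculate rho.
Formula: \Delta P = f \frac{L}{D} \frac{\rho V^2}{2}
Substituting knowns: 16.915 = 0.0211·(29.48/0.262)·0.5·rho·3.771²/1000
Solving for rho: rho = (16.915·1000)/(0.0211·(29.48/0.262)·0.5·3.771²) = 1002 kg/m³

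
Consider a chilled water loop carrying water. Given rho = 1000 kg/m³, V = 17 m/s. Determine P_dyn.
Formula: P_{dyn} = \frac{1}{2} \rho V^2
P_dyn = 0.5·1000·17²/1000 = 144.5 kPa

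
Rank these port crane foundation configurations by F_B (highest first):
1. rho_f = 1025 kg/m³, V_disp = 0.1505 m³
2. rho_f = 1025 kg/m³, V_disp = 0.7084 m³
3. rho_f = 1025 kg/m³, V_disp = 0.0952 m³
Case 1: F_B = 1513 N
Case 2: F_B = 7123 N
Case 3: F_B = 957.3 N
Ranking (highest first): 2, 1, 3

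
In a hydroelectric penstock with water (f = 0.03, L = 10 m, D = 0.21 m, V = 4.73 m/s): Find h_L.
Formula: h_L = f \frac{L}{D} \frac{V^2}{2g}
h_L = 0.03·(10/0.21)·4.73²/(2·9.81) = 1.629 m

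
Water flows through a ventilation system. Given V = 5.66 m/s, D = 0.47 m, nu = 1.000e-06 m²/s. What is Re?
Formula: Re = \frac{V D}{\nu}
Re = 5.66·0.47/1.000e-06 = 2.660e+06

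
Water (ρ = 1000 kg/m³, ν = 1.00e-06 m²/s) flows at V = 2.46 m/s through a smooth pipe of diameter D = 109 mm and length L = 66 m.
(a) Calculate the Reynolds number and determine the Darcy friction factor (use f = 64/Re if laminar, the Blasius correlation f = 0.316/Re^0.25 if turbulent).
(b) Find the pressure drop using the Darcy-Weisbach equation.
(a) Re = V·D/ν = 2.46·0.109/1.00e-06 = 268140 → turbulent (Re > 4000); f = 0.316/Re^0.25 = 0.316/268140^0.25 = 0.013887 (Blasius is strictly valid for Re ≲ 1e5; used here as the smooth-pipe estimate the problem specifies)
(b) Darcy-Weisbach: ΔP = f·(L/D)·½ρV²/1000 = 0.013887·(66/0.109)·½·1000·2.46²/1000 = 25.44 kPa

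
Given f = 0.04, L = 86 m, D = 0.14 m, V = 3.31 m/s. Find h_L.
Formula: h_L = f \frac{L}{D} \frac{V^2}{2g}
h_L = 0.04·(86/0.14)·3.31²/(2·9.81) = 13.72 m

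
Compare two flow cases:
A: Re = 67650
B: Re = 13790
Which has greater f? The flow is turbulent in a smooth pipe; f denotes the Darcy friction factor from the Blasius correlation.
f(A) = 0.01959, f(B) = 0.02916. Answer: B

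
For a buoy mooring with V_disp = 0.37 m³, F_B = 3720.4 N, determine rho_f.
Formula: F_B = \rho_f g V_{disp}
Substituting knowns: 3720.4 = rho_f·9.81·0.37
Solving for rho_f: rho_f = 3720.4/(9.81·0.37) = 1025 kg/m³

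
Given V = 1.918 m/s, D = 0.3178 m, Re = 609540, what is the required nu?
Formula: Re = \frac{V D}{\nu}
Substituting knowns: 609540 = 1.918·0.3178/nu
Solving for nu: nu = 1.918·0.3178/609540 = 1.000e-06 m²/s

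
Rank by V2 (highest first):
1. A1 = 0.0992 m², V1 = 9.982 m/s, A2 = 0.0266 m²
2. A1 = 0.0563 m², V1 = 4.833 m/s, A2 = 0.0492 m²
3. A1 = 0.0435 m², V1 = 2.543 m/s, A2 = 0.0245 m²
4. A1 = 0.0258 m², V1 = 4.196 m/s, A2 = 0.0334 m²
Case 1: V2 = 37.23 m/s
Case 2: V2 = 5.53 m/s
Case 3: V2 = 4.515 m/s
Case 4: V2 = 3.241 m/s
Ranking (highest first): 1, 2, 3, 4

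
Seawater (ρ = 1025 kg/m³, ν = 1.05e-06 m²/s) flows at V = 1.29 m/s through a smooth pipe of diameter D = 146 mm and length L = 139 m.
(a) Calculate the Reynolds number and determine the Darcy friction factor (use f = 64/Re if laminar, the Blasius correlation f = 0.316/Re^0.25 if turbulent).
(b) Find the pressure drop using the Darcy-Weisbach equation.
(a) Re = V·D/ν = 1.29·0.146/1.05e-06 = 179370 → turbulent (Re > 4000); f = 0.316/Re^0.25 = 0.316/179370^0.25 = 0.015355 (Blasius is strictly valid for Re ≲ 1e5; used here as the smooth-pipe estimate the problem specifies)
(b) Darcy-Weisbach: ΔP = f·(L/D)·½ρV²/1000 = 0.015355·(139/0.146)·½·1025·1.29²/1000 = 12.47 kPa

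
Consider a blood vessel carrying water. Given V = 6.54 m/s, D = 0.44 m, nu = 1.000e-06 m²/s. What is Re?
Formula: Re = \frac{V D}{\nu}
Re = 6.54·0.44/1.000e-06 = 2.878e+06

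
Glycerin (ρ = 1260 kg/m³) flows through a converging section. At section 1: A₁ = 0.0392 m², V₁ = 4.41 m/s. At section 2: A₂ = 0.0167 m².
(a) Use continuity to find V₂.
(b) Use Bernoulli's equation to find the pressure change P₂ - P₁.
(a) Continuity: A₁V₁=A₂V₂ -> V₂=A₁V₁/A₂=0.0392*4.41/0.0167=10.35 m/s
(b) Bernoulli: P₂-P₁=0.5*rho*(V₁^2-V₂^2)/1000=0.5*1260*(4.41^2-10.35^2)/1000=-55.23 kPa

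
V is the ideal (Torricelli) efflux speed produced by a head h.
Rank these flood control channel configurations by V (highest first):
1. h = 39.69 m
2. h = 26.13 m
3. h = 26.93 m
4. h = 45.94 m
Case 1: V = 27.91 m/s
Case 2: V = 22.64 m/s
Case 3: V = 22.99 m/s
Case 4: V = 30.02 m/s
Ranking (highest first): 4, 1, 3, 2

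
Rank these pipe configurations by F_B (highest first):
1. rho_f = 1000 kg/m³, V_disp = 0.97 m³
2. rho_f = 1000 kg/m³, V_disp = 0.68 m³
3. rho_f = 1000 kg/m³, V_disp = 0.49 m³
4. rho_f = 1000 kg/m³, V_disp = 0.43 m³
Case 1: F_B = 9516 N
Case 2: F_B = 6671 N
Case 3: F_B = 4807 N
Case 4: F_B = 4218 N
Ranking (highest first): 1, 2, 3, 4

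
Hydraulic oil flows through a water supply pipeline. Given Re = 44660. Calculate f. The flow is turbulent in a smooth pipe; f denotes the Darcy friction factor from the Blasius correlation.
Formula: f = \frac{0.316}{Re^{0.25}}
f = 0.316/44660^0.25 = 0.02174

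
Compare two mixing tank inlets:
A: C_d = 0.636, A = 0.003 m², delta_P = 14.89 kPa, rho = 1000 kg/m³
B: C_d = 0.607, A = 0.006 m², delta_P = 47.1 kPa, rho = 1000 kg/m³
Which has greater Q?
Q(A) = 10.41 L/s, Q(B) = 35.35 L/s. Answer: B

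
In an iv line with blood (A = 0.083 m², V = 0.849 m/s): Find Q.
Formula: Q = A V
Q = 0.083·0.849·1000 = 70.47 L/s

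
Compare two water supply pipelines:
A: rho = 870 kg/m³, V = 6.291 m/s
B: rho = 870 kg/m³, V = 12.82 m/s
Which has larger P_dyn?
P_dyn(A) = 17.22 kPa, P_dyn(B) = 71.49 kPa. Answer: B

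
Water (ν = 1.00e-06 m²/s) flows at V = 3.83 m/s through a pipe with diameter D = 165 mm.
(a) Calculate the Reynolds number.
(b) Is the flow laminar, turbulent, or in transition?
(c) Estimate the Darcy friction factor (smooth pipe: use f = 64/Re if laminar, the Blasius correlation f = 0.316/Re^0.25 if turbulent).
(a) Re = V·D/ν = 3.83·0.165/1.00e-06 = 631950
(b) Flow regime: turbulent (Re > 4000)
(c) Friction factor: f = 0.316/Re^0.25 = 0.316/631950^0.25 = 0.01121 (Blasius is strictly valid for Re ≲ 1e5; used here as the smooth-pipe estimate the problem specifies)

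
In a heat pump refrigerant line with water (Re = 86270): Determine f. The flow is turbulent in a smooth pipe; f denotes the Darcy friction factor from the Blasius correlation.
Formula: f = \frac{0.316}{Re^{0.25}}
f = 0.316/86270^0.25 = 0.01844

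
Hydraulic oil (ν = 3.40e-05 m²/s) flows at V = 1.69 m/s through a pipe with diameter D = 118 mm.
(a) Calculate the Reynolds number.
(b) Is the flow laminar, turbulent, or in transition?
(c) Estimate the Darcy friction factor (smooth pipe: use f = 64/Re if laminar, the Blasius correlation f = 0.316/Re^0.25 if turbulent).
(a) Re = V·D/ν = 1.69·0.118/3.40e-05 = 5865.3
(b) Flow regime: turbulent (Re > 4000)
(c) Friction factor: f = 0.316/Re^0.25 = 0.316/5865.3^0.25 = 0.03611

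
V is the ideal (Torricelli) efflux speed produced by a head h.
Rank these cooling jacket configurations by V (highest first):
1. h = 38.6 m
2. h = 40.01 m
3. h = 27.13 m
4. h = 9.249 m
Case 1: V = 27.52 m/s
Case 2: V = 28.02 m/s
Case 3: V = 23.07 m/s
Case 4: V = 13.47 m/s
Ranking (highest first): 2, 1, 3, 4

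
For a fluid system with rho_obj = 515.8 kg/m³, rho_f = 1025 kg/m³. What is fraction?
Formula: f_{sub} = \frac{\rho_{obj}}{\rho_f}
fraction = 515.8/1025 = 0.5032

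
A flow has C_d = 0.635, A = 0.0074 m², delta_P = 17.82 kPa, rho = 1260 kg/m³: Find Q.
Formula: Q = C_d A \sqrt{\frac{2 \Delta P}{\rho}}
Q = 0.635·0.0074·√(2·(17.82·1000)/1260)·1000 = 24.99 L/s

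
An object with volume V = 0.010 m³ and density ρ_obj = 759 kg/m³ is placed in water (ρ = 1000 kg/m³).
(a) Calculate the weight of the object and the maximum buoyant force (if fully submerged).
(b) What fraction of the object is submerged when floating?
(a) W=rho_obj*g*V=759*9.81*0.010=74.5 N; F_B(max)=rho*g*V=1000*9.81*0.010=98.1 N
(b) Floating fraction=rho_obj/rho=759/1000=0.759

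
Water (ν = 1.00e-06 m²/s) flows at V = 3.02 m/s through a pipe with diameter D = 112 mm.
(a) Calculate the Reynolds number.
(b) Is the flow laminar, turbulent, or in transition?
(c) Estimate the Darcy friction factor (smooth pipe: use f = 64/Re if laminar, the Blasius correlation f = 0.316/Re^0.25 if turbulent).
(a) Re = V·D/ν = 3.02·0.112/1.00e-06 = 338240
(b) Flow regime: turbulent (Re > 4000)
(c) Friction factor: f = 0.316/Re^0.25 = 0.316/338240^0.25 = 0.0131 (Blasius is strictly valid for Re ≲ 1e5; used here as the smooth-pipe estimate the problem specifies)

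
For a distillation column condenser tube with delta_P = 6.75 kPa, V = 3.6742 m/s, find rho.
Formula: V = \sqrt{\frac{2 \Delta P}{\rho}}
Substituting knowns: 3.6742 = √(2·(6.75·1000)/rho)
Solving for rho: rho = 2·(6.75·1000)/3.6742² = 1000 kg/m³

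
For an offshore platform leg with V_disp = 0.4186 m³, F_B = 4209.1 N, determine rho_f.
Formula: F_B = \rho_f g V_{disp}
Substituting knowns: 4209.1 = rho_f·9.81·0.4186
Solving for rho_f: rho_f = 4209.1/(9.81·0.4186) = 1025 kg/m³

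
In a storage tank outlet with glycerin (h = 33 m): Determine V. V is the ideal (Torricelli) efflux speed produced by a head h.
Formula: V = \sqrt{2 g h}
V = √(2·9.81·33) = 25.45 m/s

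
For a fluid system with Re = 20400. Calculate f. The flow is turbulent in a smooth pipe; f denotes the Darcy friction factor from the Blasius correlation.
Formula: f = \frac{0.316}{Re^{0.25}}
f = 0.316/20400^0.25 = 0.02644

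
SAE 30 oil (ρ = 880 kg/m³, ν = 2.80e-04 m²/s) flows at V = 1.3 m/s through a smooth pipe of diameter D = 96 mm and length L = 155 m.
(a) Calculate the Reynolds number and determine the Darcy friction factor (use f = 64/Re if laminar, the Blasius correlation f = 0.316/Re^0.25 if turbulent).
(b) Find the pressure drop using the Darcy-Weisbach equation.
(a) Re = V·D/ν = 1.3·0.096/2.80e-04 = 445.71 → laminar (Re < 2300); f = 64/Re = 64/445.71 = 0.14359
(b) Darcy-Weisbach: ΔP = f·(L/D)·½ρV²/1000 = 0.14359·(155/0.096)·½·880·1.3²/1000 = 172.4 kPa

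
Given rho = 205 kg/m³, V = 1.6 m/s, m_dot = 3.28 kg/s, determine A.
Formula: \dot{m} = \rho A V
Substituting knowns: 3.28 = 205·A·1.6
Solving for A: A = 3.28/(205·1.6) = 0.01 m²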